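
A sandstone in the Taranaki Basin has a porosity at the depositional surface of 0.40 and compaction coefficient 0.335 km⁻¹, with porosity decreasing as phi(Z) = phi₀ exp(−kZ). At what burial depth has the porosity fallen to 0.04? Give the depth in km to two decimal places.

Invert Athy's law: Z = ln(phi₀/phi) / k
Z = ln(0.4/0.04) / 0.335 = ln(10) / 0.335 = 2.3026 / 0.335 = 6.873 km

6.87 km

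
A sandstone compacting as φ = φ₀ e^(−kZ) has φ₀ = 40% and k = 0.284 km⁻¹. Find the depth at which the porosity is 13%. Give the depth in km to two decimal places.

3.96 km

Invert Athy's law: Z = ln(φ₀/φ) / k
Z = ln(0.4/0.13) / 0.284 = ln(3.077) / 0.284 = 1.1239 / 0.284 = 3.958 km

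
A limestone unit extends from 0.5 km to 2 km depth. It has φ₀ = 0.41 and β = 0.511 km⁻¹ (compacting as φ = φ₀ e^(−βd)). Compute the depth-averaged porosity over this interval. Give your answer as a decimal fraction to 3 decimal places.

⟨φ⟩ = (1/(d₂−d₁)) ∫ φ₀ e^(−βd) dd = φ₀·(e^(−β·d₁) − e^(−β·d₂)) / (β·(d₂−d₁))
e^(−0.511×0.5) = 0.7745; e^(−0.511×2) = 0.3599
⟨φ⟩ = 0.41 × (0.7745 − 0.3599) / (0.511 × 1.5) = 0.41 × 0.5410 = 0.2218

0.222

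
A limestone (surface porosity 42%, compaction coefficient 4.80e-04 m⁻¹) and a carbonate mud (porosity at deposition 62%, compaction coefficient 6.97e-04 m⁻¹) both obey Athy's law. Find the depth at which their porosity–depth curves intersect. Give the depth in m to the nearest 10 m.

1790 m

Working in km (1 km = 1000 m; k in km⁻¹ = k in m⁻¹ × 1000):
Set n₀ₐ e^(−kₐz) = n₀ᵦ e^(−kᵦz) ⇒ ln(n₀ₐ/n₀ᵦ) = (kₐ − kᵦ)·z
z = ln(0.42/0.62) / (0.48 − 0.697) = -0.3895 / -0.217 = 1.795 km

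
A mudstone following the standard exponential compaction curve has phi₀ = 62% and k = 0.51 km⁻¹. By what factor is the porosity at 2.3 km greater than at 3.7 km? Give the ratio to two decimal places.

2.04

phi(Z₁)/phi(Z₂) = e^(−k·Z₁)/e^(−k·Z₂) = e^{k(Z₂−Z₁)}
= exp(0.51 × 1.4) = exp(0.714) = 2.0421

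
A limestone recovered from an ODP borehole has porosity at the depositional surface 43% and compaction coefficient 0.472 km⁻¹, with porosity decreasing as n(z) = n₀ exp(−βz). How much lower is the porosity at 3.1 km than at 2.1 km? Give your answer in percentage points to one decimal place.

n(2.1) = 0.43·e^(−0.472×2.1) = 0.1596
n(3.1) = 0.43·e^(−0.472×3.1) = 0.0995
Δn = 0.1596 − 0.0995 = 0.0600

6.0 percentage points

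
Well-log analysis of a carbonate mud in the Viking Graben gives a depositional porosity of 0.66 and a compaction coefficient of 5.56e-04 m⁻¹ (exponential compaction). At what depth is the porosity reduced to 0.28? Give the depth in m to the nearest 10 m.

1540 m

Working in km (1 km = 1000 m; β in km⁻¹ = β in m⁻¹ × 1000):
Invert Athy's law: d = ln(n₀/n) / β
d = ln(0.66/0.28) / 0.556 = ln(2.357) / 0.556 = 0.8575 / 0.556 = 1.542 km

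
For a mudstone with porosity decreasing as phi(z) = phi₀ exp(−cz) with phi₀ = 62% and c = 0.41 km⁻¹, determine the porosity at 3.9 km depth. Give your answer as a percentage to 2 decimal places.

phi = phi₀·exp(−c·z) = 0.62 × exp(−0.41 × 3.9) = 0.62 × exp(−1.599)
  = 0.62 × 0.2021 = 0.1253

12.53%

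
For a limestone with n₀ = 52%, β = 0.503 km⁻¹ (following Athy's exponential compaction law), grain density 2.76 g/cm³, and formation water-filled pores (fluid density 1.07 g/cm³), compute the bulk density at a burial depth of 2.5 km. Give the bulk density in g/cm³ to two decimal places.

2.51 g/cm³

Porosity at depth: n = 0.52·exp(−0.503×2.5) = 0.52×0.2844 = 0.1479
Bulk density: ρ_b = (1−n)ρ_g + n·ρ_f = 0.8521×2.76 + 0.1479×1.07
       = 2.352 + 0.158 = 2.510 g/cm³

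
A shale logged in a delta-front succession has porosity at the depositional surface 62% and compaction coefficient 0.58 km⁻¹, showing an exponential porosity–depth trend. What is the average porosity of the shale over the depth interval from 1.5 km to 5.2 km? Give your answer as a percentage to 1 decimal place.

⟨φ⟩ = (1/(d₂−d₁)) ∫ φ₀ e^(−cd) dd = φ₀·(e^(−c·d₁) − e^(−c·d₂)) / (c·(d₂−d₁))
e^(−0.58×1.5) = 0.4190; e^(−0.58×5.2) = 0.0490
⟨φ⟩ = 0.62 × (0.4190 − 0.0490) / (0.58 × 3.7) = 0.62 × 0.1724 = 0.1069

10.7%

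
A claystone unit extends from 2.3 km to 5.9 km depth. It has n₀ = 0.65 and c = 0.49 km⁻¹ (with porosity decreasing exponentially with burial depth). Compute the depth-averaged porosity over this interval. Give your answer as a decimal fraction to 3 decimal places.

0.099

⟨n⟩ = (1/(d₂−d₁)) ∫ n₀ e^(−cd) dd = n₀·(e^(−c·d₁) − e^(−c·d₂)) / (c·(d₂−d₁))
e^(−0.49×2.3) = 0.3240; e^(−0.49×5.9) = 0.0555
⟨n⟩ = 0.65 × (0.3240 − 0.0555) / (0.49 × 3.6) = 0.65 × 0.1522 = 0.0989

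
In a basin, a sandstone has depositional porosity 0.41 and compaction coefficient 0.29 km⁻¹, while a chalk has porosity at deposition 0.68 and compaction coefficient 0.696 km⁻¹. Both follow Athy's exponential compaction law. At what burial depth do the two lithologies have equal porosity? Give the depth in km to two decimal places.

1.25 km

Set phi₀ₐ e^(−cₐZ) = phi₀ᵦ e^(−cᵦZ) ⇒ ln(phi₀ₐ/phi₀ᵦ) = (cₐ − cᵦ)·Z
Z = ln(0.41/0.68) / (0.29 − 0.696) = -0.5059 / -0.406 = 1.246 km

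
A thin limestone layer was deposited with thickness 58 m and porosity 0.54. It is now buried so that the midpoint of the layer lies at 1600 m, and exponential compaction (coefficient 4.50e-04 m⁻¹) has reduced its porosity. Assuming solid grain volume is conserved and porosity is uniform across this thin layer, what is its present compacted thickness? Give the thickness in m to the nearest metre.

Working in km (1 km = 1000 m; k in km⁻¹ = k in m⁻¹ × 1000):
Porosity at 1.6 km: phi = 0.54·exp(−0.45×1.6) = 0.2628
Solid-volume conservation: h(1−phi) = h₀(1−phi₀) ⇒ h = h₀·(1−phi₀)/(1−phi)
h = 0.058 × (1 − 0.54)/(1 − 0.2628) = 0.058 × 0.6240 = 0.0362 km

36 m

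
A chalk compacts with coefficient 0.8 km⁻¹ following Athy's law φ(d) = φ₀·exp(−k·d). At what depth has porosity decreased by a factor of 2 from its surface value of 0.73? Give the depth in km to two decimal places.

φ/φ₀ = 1/2 ⇒ exp(−k·d) = 1/2 ⇒ d = ln(2) / k
d = 0.6931 / 0.8 = 0.866 km

0.87 km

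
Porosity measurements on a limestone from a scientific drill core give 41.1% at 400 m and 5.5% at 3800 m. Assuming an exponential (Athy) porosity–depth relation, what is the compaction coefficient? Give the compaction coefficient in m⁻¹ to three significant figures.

0.000592 m⁻¹

Working in km (1 km = 1000 m; c in km⁻¹ = c in m⁻¹ × 1000):
Athy: φ(d) = φ₀ e^(−cd) ⇒ φ₁/φ₂ = e^{c(d₂−d₁)} ⇒ c = ln(φ₁/φ₂)/(d₂−d₁)
c = ln(0.411/0.055) / (3.8 − 0.4) = ln(7.473) / 3.4 = 2.0113 / 3.4 = 0.5915 km⁻¹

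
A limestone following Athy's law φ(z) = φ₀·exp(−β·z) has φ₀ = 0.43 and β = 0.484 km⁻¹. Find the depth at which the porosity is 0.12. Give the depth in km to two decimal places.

2.64 km

Invert Athy's law: z = ln(φ₀/φ) / β
z = ln(0.43/0.12) / 0.484 = ln(3.583) / 0.484 = 1.2763 / 0.484 = 2.637 km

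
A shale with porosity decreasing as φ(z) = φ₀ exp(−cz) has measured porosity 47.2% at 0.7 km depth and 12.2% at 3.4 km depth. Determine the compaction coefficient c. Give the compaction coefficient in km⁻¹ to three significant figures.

Athy: φ(z) = φ₀ e^(−cz) ⇒ φ₁/φ₂ = e^{c(z₂−z₁)} ⇒ c = ln(φ₁/φ₂)/(z₂−z₁)
c = ln(0.472/0.122) / (3.4 − 0.7) = ln(3.869) / 2.7 = 1.3530 / 2.7 = 0.5011 km⁻¹

0.501 km⁻¹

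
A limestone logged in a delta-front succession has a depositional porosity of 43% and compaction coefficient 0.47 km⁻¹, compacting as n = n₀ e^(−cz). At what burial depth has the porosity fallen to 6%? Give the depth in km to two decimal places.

Invert Athy's law: z = ln(n₀/n) / c
z = ln(0.43/0.06) / 0.47 = ln(7.167) / 0.47 = 1.9694 / 0.47 = 4.190 km

4.19 km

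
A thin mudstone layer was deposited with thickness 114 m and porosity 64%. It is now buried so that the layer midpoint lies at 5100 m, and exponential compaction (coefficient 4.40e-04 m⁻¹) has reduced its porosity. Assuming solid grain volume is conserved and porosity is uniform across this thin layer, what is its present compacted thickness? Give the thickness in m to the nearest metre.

Working in km (1 km = 1000 m; β in km⁻¹ = β in m⁻¹ × 1000):
Porosity at 5.1 km: φ = 0.64·exp(−0.44×5.1) = 0.0679
Solid-volume conservation: h(1−φ) = h₀(1−φ₀) ⇒ h = h₀·(1−φ₀)/(1−φ)
h = 0.114 × (1 − 0.64)/(1 − 0.0679) = 0.114 × 0.3862 = 0.0440 km

44 m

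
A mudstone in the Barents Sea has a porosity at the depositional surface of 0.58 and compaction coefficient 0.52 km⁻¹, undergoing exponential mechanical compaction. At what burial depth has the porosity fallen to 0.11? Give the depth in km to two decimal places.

3.20 km

Invert Athy's law: Z = ln(φ₀/φ) / β
Z = ln(0.58/0.11) / 0.52 = ln(5.273) / 0.52 = 1.6625 / 0.52 = 3.197 km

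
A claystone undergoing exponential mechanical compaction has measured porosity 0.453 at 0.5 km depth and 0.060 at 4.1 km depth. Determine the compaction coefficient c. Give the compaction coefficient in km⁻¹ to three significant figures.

0.562 km⁻¹

Athy: n(Z) = n₀ e^(−cZ) ⇒ n₁/n₂ = e^{c(Z₂−Z₁)} ⇒ c = ln(n₁/n₂)/(Z₂−Z₁)
c = ln(0.453/0.06) / (4.1 − 0.5) = ln(7.55) / 3.6 = 2.0215 / 3.6 = 0.5615 km⁻¹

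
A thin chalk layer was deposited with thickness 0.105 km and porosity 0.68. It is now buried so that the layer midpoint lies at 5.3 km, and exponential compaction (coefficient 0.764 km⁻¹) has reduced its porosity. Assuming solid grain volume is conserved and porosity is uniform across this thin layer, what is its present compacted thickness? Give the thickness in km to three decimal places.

Porosity at 5.3 km: φ = 0.68·exp(−0.764×5.3) = 0.0119
Solid-volume conservation: h(1−φ) = h₀(1−φ₀) ⇒ h = h₀·(1−φ₀)/(1−φ)
h = 0.105 × (1 − 0.68)/(1 − 0.0119) = 0.105 × 0.3238 = 0.0340 km

0.034 km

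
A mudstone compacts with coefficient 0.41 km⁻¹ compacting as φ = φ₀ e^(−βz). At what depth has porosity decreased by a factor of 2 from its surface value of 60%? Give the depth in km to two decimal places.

φ/φ₀ = 1/2 ⇒ exp(−β·z) = 1/2 ⇒ z = ln(2) / β
z = 0.6931 / 0.41 = 1.691 km

1.69 km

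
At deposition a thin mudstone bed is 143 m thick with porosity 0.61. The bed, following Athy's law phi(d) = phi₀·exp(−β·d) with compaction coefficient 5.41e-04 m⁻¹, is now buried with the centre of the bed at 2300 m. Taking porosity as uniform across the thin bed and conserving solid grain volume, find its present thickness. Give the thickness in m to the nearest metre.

Working in km (1 km = 1000 m; β in km⁻¹ = β in m⁻¹ × 1000):
Porosity at 2.3 km: phi = 0.61·exp(−0.541×2.3) = 0.1758
Solid-volume conservation: h(1−phi) = h₀(1−phi₀) ⇒ h = h₀·(1−phi₀)/(1−phi)
h = 0.143 × (1 − 0.61)/(1 − 0.1758) = 0.143 × 0.4732 = 0.0677 km

68 m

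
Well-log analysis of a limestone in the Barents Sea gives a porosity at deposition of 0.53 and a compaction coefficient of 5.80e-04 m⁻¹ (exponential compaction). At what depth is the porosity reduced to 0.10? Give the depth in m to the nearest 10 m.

Working in km (1 km = 1000 m; β in km⁻¹ = β in m⁻¹ × 1000):
Invert Athy's law: Z = ln(phi₀/phi) / β
Z = ln(0.53/0.1) / 0.58 = ln(5.3) / 0.58 = 1.6677 / 0.58 = 2.875 km

2880 m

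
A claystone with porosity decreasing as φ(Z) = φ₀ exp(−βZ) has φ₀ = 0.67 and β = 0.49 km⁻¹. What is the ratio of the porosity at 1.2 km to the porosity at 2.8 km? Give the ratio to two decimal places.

φ(Z₁)/φ(Z₂) = e^(−β·Z₁)/e^(−β·Z₂) = e^{β(Z₂−Z₁)}
= exp(0.49 × 1.6) = exp(0.784) = 2.1902

2.19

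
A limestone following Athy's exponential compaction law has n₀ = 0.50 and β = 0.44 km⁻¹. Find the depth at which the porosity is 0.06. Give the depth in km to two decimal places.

4.82 km

Invert Athy's law: d = ln(n₀/n) / β
d = ln(0.5/0.06) / 0.44 = ln(8.333) / 0.44 = 2.1203 / 0.44 = 4.819 km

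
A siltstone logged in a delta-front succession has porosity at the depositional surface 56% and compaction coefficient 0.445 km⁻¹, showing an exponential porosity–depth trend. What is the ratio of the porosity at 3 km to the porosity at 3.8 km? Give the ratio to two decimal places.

1.43

φ(Z₁)/φ(Z₂) = e^(−β·Z₁)/e^(−β·Z₂) = e^{β(Z₂−Z₁)}
= exp(0.445 × 0.8) = exp(0.356) = 1.4276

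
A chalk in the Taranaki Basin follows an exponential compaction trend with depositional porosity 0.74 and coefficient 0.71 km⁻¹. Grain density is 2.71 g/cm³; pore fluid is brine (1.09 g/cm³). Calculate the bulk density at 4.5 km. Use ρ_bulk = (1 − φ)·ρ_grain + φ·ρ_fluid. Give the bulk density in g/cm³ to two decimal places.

Porosity at depth: phi = 0.74·exp(−0.71×4.5) = 0.74×0.0410 = 0.0303
Bulk density: ρ_b = (1−phi)ρ_g + phi·ρ_f = 0.9697×2.71 + 0.0303×1.09
       = 2.628 + 0.033 = 2.661 g/cm³

2.66 g/cm³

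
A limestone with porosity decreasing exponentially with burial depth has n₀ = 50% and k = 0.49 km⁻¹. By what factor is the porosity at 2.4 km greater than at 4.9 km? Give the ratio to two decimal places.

n(Z₁)/n(Z₂) = e^(−k·Z₁)/e^(−k·Z₂) = e^{k(Z₂−Z₁)}
= exp(0.49 × 2.5) = exp(1.225) = 3.4042

3.40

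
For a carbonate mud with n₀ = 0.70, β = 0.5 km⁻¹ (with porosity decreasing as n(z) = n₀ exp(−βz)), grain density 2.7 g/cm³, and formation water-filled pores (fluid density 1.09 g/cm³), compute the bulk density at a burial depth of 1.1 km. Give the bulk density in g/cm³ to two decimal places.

Porosity at depth: n = 0.7·exp(−0.5×1.1) = 0.7×0.5769 = 0.4039
Bulk density: ρ_b = (1−n)ρ_g + n·ρ_f = 0.5961×2.7 + 0.4039×1.09
       = 1.610 + 0.440 = 2.050 g/cm³

2.05 g/cm³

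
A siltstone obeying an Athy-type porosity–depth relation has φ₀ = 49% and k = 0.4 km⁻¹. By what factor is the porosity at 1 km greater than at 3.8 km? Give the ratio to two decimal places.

φ(d₁)/φ(d₂) = e^(−k·d₁)/e^(−k·d₂) = e^{k(d₂−d₁)}
= exp(0.4 × 2.8) = exp(1.12) = 3.0649

3.06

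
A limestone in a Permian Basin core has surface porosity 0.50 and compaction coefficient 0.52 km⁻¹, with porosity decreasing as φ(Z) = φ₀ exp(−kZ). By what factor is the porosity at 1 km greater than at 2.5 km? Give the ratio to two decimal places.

2.18

φ(Z₁)/φ(Z₂) = e^(−k·Z₁)/e^(−k·Z₂) = e^{k(Z₂−Z₁)}
= exp(0.52 × 1.5) = exp(0.78) = 2.1815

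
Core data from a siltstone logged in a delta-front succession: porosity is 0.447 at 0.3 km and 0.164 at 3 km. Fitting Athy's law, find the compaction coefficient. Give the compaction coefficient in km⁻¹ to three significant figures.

0.371 km⁻¹

Athy: φ(z) = φ₀ e^(−cz) ⇒ φ₁/φ₂ = e^{c(z₂−z₁)} ⇒ c = ln(φ₁/φ₂)/(z₂−z₁)
c = ln(0.447/0.164) / (3 − 0.3) = ln(2.726) / 2.7 = 1.0027 / 2.7 = 0.3714 km⁻¹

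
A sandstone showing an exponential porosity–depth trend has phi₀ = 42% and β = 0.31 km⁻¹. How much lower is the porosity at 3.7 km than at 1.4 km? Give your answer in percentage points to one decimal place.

phi(1.4) = 0.42·e^(−0.31×1.4) = 0.2721
phi(3.7) = 0.42·e^(−0.31×3.7) = 0.1334
Δphi = 0.2721 − 0.1334 = 0.1387

13.9 percentage points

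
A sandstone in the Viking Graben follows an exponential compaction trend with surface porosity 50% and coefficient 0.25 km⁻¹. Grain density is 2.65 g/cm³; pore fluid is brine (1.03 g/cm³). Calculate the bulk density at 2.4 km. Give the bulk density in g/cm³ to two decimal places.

2.21 g/cm³

Porosity at depth: φ = 0.5·exp(−0.25×2.4) = 0.5×0.5488 = 0.2744
Bulk density: ρ_b = (1−φ)ρ_g + φ·ρ_f = 0.7256×2.65 + 0.2744×1.03
       = 1.923 + 0.283 = 2.205 g/cm³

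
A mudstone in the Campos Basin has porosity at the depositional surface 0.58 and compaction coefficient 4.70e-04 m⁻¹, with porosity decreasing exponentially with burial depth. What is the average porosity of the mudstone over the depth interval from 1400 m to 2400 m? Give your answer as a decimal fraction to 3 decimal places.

Working in km (1 km = 1000 m; k in km⁻¹ = k in m⁻¹ × 1000):
⟨phi⟩ = (1/(Z₂−Z₁)) ∫ phi₀ e^(−kZ) dZ = phi₀·(e^(−k·Z₁) − e^(−k·Z₂)) / (k·(Z₂−Z₁))
e^(−0.47×1.4) = 0.5179; e^(−0.47×2.4) = 0.3237
⟨phi⟩ = 0.58 × (0.5179 − 0.3237) / (0.47 × 1) = 0.58 × 0.4132 = 0.2397

0.240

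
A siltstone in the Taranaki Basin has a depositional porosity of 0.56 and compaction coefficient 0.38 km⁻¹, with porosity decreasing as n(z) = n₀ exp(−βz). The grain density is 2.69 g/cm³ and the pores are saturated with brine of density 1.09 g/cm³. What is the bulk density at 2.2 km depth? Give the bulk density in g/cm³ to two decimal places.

2.30 g/cm³

Porosity at depth: n = 0.56·exp(−0.38×2.2) = 0.56×0.4334 = 0.2427
Bulk density: ρ_b = (1−n)ρ_g + n·ρ_f = 0.7573×2.69 + 0.2427×1.09
       = 2.037 + 0.265 = 2.302 g/cm³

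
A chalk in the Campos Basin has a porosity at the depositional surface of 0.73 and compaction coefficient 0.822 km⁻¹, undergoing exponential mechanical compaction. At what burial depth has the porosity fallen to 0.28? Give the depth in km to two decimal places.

1.17 km

Invert Athy's law: Z = ln(phi₀/phi) / k
Z = ln(0.73/0.28) / 0.822 = ln(2.607) / 0.822 = 0.9583 / 0.822 = 1.166 km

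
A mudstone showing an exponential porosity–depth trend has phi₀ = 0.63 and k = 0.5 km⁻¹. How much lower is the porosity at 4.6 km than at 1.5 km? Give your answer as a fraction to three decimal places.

0.234

phi(1.5) = 0.63·e^(−0.5×1.5) = 0.2976
phi(4.6) = 0.63·e^(−0.5×4.6) = 0.0632
Δphi = 0.2976 − 0.0632 = 0.2344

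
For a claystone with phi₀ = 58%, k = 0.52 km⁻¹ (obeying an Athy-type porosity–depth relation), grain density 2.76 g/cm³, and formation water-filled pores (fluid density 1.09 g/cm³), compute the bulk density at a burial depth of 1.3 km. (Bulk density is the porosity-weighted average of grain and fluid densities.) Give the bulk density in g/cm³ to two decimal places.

2.27 g/cm³

Porosity at depth: phi = 0.58·exp(−0.52×1.3) = 0.58×0.5086 = 0.2950
Bulk density: ρ_b = (1−phi)ρ_g + phi·ρ_f = 0.7050×2.76 + 0.2950×1.09
       = 1.946 + 0.322 = 2.267 g/cm³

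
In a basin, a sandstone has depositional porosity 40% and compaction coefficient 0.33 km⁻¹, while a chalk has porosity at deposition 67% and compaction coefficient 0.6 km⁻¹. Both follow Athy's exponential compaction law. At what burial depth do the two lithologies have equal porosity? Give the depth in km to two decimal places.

1.91 km

Set φ₀ₐ e^(−βₐZ) = φ₀ᵦ e^(−βᵦZ) ⇒ ln(φ₀ₐ/φ₀ᵦ) = (βₐ − βᵦ)·Z
Z = ln(0.4/0.67) / (0.33 − 0.6) = -0.5158 / -0.27 = 1.910 km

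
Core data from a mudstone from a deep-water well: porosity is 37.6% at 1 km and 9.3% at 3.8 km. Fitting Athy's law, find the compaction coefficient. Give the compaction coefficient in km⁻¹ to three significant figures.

0.499 km⁻¹

Athy: phi(z) = phi₀ e^(−cz) ⇒ phi₁/phi₂ = e^{c(z₂−z₁)} ⇒ c = ln(phi₁/phi₂)/(z₂−z₁)
c = ln(0.376/0.093) / (3.8 − 1) = ln(4.043) / 2.8 = 1.3970 / 2.8 = 0.4989 km⁻¹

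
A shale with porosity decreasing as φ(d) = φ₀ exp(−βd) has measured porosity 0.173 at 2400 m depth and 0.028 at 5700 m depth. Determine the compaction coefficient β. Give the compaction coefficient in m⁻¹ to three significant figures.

Working in km (1 km = 1000 m; β in km⁻¹ = β in m⁻¹ × 1000):
Athy: φ(d) = φ₀ e^(−βd) ⇒ φ₁/φ₂ = e^{β(d₂−d₁)} ⇒ β = ln(φ₁/φ₂)/(d₂−d₁)
β = ln(0.173/0.028) / (5.7 − 2.4) = ln(6.179) / 3.3 = 1.8211 / 3.3 = 0.5518 km⁻¹

0.000552 m⁻¹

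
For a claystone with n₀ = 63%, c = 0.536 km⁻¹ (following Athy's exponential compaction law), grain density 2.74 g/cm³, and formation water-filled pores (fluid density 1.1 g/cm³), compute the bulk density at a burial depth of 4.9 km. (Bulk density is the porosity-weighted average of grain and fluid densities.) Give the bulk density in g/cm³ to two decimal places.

2.67 g/cm³

Porosity at depth: n = 0.63·exp(−0.536×4.9) = 0.63×0.0723 = 0.0456
Bulk density: ρ_b = (1−n)ρ_g + n·ρ_f = 0.9544×2.74 + 0.0456×1.1
       = 2.615 + 0.050 = 2.665 g/cm³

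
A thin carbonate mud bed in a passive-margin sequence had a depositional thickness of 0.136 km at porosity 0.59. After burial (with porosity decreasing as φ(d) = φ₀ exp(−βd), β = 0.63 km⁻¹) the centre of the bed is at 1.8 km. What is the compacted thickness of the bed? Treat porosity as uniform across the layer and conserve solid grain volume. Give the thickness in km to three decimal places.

Porosity at 1.8 km: φ = 0.59·exp(−0.63×1.8) = 0.1898
Solid-volume conservation: h(1−φ) = h₀(1−φ₀) ⇒ h = h₀·(1−φ₀)/(1−φ)
h = 0.136 × (1 − 0.59)/(1 − 0.1898) = 0.136 × 0.5061 = 0.0688 km

0.069 km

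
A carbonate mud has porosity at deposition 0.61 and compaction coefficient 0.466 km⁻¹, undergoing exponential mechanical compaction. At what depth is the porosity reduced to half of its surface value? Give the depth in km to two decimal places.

1.49 km

phi/phi₀ = 1/2 ⇒ exp(−c·d) = 1/2 ⇒ d = ln(2) / c
d = 0.6931 / 0.466 = 1.487 km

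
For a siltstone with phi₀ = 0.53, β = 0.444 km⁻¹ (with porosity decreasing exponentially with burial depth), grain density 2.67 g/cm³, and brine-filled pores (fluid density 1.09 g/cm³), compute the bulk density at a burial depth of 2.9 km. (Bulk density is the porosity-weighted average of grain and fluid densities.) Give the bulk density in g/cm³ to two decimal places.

2.44 g/cm³

Porosity at depth: phi = 0.53·exp(−0.444×2.9) = 0.53×0.2759 = 0.1462
Bulk density: ρ_b = (1−phi)ρ_g + phi·ρ_f = 0.8538×2.67 + 0.1462×1.09
       = 2.280 + 0.159 = 2.439 g/cm³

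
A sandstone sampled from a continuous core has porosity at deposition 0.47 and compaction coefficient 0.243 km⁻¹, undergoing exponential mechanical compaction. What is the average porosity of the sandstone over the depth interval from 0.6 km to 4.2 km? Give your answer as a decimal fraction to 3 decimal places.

⟨phi⟩ = (1/(Z₂−Z₁)) ∫ phi₀ e^(−cZ) dZ = phi₀·(e^(−c·Z₁) − e^(−c·Z₂)) / (c·(Z₂−Z₁))
e^(−0.243×0.6) = 0.8643; e^(−0.243×4.2) = 0.3604
⟨phi⟩ = 0.47 × (0.8643 − 0.3604) / (0.243 × 3.6) = 0.47 × 0.5761 = 0.2708

0.271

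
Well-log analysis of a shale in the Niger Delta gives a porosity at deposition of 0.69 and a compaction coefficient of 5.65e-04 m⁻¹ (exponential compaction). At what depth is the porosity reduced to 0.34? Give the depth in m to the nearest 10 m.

Working in km (1 km = 1000 m; β in km⁻¹ = β in m⁻¹ × 1000):
Invert Athy's law: d = ln(phi₀/phi) / β
d = ln(0.69/0.34) / 0.565 = ln(2.029) / 0.565 = 0.7077 / 0.565 = 1.253 km

1250 m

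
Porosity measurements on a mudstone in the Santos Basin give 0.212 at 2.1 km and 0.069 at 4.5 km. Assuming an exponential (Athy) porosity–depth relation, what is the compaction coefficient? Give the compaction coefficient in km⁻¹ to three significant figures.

Athy: phi(Z) = phi₀ e^(−kZ) ⇒ phi₁/phi₂ = e^{k(Z₂−Z₁)} ⇒ k = ln(phi₁/phi₂)/(Z₂−Z₁)
k = ln(0.212/0.069) / (4.5 − 2.1) = ln(3.072) / 2.4 = 1.1225 / 2.4 = 0.4677 km⁻¹

0.468 km⁻¹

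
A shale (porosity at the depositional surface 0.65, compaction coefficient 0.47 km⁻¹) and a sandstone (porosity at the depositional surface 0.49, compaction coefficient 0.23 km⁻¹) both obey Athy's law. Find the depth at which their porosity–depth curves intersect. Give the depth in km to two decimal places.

Set n₀ₐ e^(−cₐZ) = n₀ᵦ e^(−cᵦZ) ⇒ ln(n₀ₐ/n₀ᵦ) = (cₐ − cᵦ)·Z
Z = ln(0.65/0.49) / (0.47 − 0.23) = 0.2826 / 0.24 = 1.177 km

1.18 km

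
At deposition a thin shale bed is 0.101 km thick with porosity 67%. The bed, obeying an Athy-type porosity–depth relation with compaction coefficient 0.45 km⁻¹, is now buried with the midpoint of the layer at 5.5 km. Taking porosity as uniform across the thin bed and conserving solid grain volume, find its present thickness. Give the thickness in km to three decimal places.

0.035 km

Porosity at 5.5 km: φ = 0.67·exp(−0.45×5.5) = 0.0564
Solid-volume conservation: h(1−φ) = h₀(1−φ₀) ⇒ h = h₀·(1−φ₀)/(1−φ)
h = 0.101 × (1 − 0.67)/(1 − 0.0564) = 0.101 × 0.3497 = 0.0353 km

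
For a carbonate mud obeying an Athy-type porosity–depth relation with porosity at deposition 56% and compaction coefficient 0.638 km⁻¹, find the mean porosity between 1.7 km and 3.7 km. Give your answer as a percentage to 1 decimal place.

10.7%

⟨n⟩ = (1/(d₂−d₁)) ∫ n₀ e^(−kd) dd = n₀·(e^(−k·d₁) − e^(−k·d₂)) / (k·(d₂−d₁))
e^(−0.638×1.7) = 0.3380; e^(−0.638×3.7) = 0.0944
⟨n⟩ = 0.56 × (0.3380 − 0.0944) / (0.638 × 2) = 0.56 × 0.1910 = 0.1069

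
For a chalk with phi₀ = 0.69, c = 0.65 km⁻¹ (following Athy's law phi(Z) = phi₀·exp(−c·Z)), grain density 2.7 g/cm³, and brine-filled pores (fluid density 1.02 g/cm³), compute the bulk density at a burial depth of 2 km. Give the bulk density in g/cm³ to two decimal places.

Porosity at depth: phi = 0.69·exp(−0.65×2) = 0.69×0.2725 = 0.1880
Bulk density: ρ_b = (1−phi)ρ_g + phi·ρ_f = 0.8120×2.7 + 0.1880×1.02
       = 2.192 + 0.192 = 2.384 g/cm³

2.38 g/cm³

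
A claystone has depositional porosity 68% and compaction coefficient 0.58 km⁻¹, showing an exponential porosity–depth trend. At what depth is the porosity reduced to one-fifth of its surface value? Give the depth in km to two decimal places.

2.77 km

phi/phi₀ = 1/5 ⇒ exp(−k·Z) = 1/5 ⇒ Z = ln(5) / k
Z = 1.6094 / 0.58 = 2.775 km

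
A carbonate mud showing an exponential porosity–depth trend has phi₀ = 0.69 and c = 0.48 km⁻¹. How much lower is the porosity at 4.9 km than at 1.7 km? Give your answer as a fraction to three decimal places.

phi(1.7) = 0.69·e^(−0.48×1.7) = 0.3051
phi(4.9) = 0.69·e^(−0.48×4.9) = 0.0657
Δphi = 0.3051 − 0.0657 = 0.2394

0.239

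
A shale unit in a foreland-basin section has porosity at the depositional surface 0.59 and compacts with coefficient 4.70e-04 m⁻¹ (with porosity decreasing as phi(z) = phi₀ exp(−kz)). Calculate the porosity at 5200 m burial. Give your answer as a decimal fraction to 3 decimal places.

0.051

Working in km (1 km = 1000 m; k in km⁻¹ = k in m⁻¹ × 1000):
phi = phi₀·exp(−k·z) = 0.59 × exp(−0.47 × 5.2) = 0.59 × exp(−2.444)
  = 0.59 × 0.0868 = 0.0512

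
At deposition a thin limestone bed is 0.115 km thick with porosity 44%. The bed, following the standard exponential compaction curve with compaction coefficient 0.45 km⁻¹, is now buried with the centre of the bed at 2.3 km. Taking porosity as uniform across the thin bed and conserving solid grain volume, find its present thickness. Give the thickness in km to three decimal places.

0.076 km

Porosity at 2.3 km: phi = 0.44·exp(−0.45×2.3) = 0.1563
Solid-volume conservation: h(1−phi) = h₀(1−phi₀) ⇒ h = h₀·(1−phi₀)/(1−phi)
h = 0.115 × (1 − 0.44)/(1 − 0.1563) = 0.115 × 0.6637 = 0.0763 km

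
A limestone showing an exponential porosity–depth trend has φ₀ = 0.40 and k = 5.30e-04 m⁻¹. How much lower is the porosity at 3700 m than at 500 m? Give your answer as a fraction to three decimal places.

0.251

Working in km (1 km = 1000 m; k in km⁻¹ = k in m⁻¹ × 1000):
φ(0.5) = 0.4·e^(−0.53×0.5) = 0.3069
φ(3.7) = 0.4·e^(−0.53×3.7) = 0.0563
Δφ = 0.3069 − 0.0563 = 0.2506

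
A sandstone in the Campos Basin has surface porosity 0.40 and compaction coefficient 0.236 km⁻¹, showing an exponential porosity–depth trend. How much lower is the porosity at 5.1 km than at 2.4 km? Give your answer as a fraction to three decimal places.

phi(2.4) = 0.4·e^(−0.236×2.4) = 0.2270
phi(5.1) = 0.4·e^(−0.236×5.1) = 0.1200
Δphi = 0.2270 − 0.1200 = 0.1070

0.107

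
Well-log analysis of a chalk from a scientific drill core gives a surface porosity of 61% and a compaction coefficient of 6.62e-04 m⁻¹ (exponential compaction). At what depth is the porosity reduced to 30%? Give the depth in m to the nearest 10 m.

Working in km (1 km = 1000 m; β in km⁻¹ = β in m⁻¹ × 1000):
Invert Athy's law: d = ln(n₀/n) / β
d = ln(0.61/0.3) / 0.662 = ln(2.033) / 0.662 = 0.7097 / 0.662 = 1.072 km

1070 m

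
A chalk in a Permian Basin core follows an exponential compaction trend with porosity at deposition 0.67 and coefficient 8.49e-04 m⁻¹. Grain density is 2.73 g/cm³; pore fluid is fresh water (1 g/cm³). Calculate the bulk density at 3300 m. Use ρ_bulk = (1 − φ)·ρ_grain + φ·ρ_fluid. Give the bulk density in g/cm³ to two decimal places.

2.66 g/cm³

Working in km (1 km = 1000 m; c in km⁻¹ = c in m⁻¹ × 1000):
Porosity at depth: φ = 0.67·exp(−0.849×3.3) = 0.67×0.0607 = 0.0407
Bulk density: ρ_b = (1−φ)ρ_g + φ·ρ_f = 0.9593×2.73 + 0.0407×1
       = 2.619 + 0.041 = 2.660 g/cm³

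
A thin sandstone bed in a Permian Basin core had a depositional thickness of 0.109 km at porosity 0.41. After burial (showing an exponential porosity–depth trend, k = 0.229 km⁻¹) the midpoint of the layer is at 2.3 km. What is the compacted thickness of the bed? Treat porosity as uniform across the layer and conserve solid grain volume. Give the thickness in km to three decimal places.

Porosity at 2.3 km: n = 0.41·exp(−0.229×2.3) = 0.2421
Solid-volume conservation: h(1−n) = h₀(1−n₀) ⇒ h = h₀·(1−n₀)/(1−n)
h = 0.109 × (1 − 0.41)/(1 − 0.2421) = 0.109 × 0.7785 = 0.0849 km

0.085 km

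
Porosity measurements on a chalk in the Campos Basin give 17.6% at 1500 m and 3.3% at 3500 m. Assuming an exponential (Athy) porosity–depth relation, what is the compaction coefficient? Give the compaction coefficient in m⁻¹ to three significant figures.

0.000837 m⁻¹

Working in km (1 km = 1000 m; β in km⁻¹ = β in m⁻¹ × 1000):
Athy: phi(d) = phi₀ e^(−βd) ⇒ phi₁/phi₂ = e^{β(d₂−d₁)} ⇒ β = ln(phi₁/phi₂)/(d₂−d₁)
β = ln(0.176/0.033) / (3.5 − 1.5) = ln(5.333) / 2 = 1.6740 / 2 = 0.837 km⁻¹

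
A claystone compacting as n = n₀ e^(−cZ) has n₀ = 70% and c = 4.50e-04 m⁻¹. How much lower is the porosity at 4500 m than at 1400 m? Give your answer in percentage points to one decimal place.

28.0 percentage points

Working in km (1 km = 1000 m; c in km⁻¹ = c in m⁻¹ × 1000):
n(1.4) = 0.7·e^(−0.45×1.4) = 0.3728
n(4.5) = 0.7·e^(−0.45×4.5) = 0.0924
Δn = 0.3728 − 0.0924 = 0.2804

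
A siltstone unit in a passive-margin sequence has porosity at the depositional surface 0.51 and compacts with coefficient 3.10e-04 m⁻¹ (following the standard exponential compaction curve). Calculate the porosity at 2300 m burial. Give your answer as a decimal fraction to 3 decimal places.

Working in km (1 km = 1000 m; k in km⁻¹ = k in m⁻¹ × 1000):
n = n₀·exp(−k·z) = 0.51 × exp(−0.31 × 2.3) = 0.51 × exp(−0.713)
  = 0.51 × 0.4902 = 0.2500

0.250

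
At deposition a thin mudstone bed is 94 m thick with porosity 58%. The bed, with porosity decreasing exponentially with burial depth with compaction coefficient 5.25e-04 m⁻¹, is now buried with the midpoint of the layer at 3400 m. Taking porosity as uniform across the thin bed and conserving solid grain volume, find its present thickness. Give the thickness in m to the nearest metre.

44 m

Working in km (1 km = 1000 m; c in km⁻¹ = c in m⁻¹ × 1000):
Porosity at 3.4 km: n = 0.58·exp(−0.525×3.4) = 0.0973
Solid-volume conservation: h(1−n) = h₀(1−n₀) ⇒ h = h₀·(1−n₀)/(1−n)
h = 0.094 × (1 − 0.58)/(1 − 0.0973) = 0.094 × 0.4653 = 0.0437 km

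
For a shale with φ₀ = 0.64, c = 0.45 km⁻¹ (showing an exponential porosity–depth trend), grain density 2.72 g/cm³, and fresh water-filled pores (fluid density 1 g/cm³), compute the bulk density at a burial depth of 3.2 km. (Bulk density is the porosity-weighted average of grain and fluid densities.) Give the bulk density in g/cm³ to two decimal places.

2.46 g/cm³

Porosity at depth: φ = 0.64·exp(−0.45×3.2) = 0.64×0.2369 = 0.1516
Bulk density: ρ_b = (1−φ)ρ_g + φ·ρ_f = 0.8484×2.72 + 0.1516×1
       = 2.308 + 0.152 = 2.459 g/cm³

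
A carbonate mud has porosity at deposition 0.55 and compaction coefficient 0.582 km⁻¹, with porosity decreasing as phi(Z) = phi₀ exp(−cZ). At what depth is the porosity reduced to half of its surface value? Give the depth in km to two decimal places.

phi/phi₀ = 1/2 ⇒ exp(−c·Z) = 1/2 ⇒ Z = ln(2) / c
Z = 0.6931 / 0.582 = 1.191 km

1.19 km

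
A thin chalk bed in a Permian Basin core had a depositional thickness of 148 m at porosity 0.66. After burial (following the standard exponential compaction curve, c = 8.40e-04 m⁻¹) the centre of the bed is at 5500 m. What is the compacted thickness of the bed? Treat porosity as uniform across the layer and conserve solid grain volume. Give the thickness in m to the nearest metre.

51 m

Working in km (1 km = 1000 m; c in km⁻¹ = c in m⁻¹ × 1000):
Porosity at 5.5 km: n = 0.66·exp(−0.84×5.5) = 0.0065
Solid-volume conservation: h(1−n) = h₀(1−n₀) ⇒ h = h₀·(1−n₀)/(1−n)
h = 0.148 × (1 − 0.66)/(1 − 0.0065) = 0.148 × 0.3422 = 0.0506 km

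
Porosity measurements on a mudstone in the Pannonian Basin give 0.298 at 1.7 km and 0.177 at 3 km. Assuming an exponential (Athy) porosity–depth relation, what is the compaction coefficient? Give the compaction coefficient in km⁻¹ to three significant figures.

0.401 km⁻¹

Athy: n(d) = n₀ e^(−cd) ⇒ n₁/n₂ = e^{c(d₂−d₁)} ⇒ c = ln(n₁/n₂)/(d₂−d₁)
c = ln(0.298/0.177) / (3 − 1.7) = ln(1.684) / 1.3 = 0.5209 / 1.3 = 0.4007 km⁻¹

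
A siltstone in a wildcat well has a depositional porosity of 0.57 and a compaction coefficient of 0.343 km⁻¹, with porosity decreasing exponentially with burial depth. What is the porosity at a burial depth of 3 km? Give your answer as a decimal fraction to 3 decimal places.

0.204

phi = phi₀·exp(−c·d) = 0.57 × exp(−0.343 × 3) = 0.57 × exp(−1.029)
  = 0.57 × 0.3574 = 0.2037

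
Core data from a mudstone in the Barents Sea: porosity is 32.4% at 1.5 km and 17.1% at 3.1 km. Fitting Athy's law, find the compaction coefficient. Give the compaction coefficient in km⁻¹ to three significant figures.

0.399 km⁻¹

Athy: n(Z) = n₀ e^(−βZ) ⇒ n₁/n₂ = e^{β(Z₂−Z₁)} ⇒ β = ln(n₁/n₂)/(Z₂−Z₁)
β = ln(0.324/0.171) / (3.1 − 1.5) = ln(1.895) / 1.6 = 0.6391 / 1.6 = 0.3994 km⁻¹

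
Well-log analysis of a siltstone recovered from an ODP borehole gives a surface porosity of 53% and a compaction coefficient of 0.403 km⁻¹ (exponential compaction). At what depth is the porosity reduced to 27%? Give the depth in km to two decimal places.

Invert Athy's law: z = ln(phi₀/phi) / β
z = ln(0.53/0.27) / 0.403 = ln(1.963) / 0.403 = 0.6745 / 0.403 = 1.674 km

1.67 km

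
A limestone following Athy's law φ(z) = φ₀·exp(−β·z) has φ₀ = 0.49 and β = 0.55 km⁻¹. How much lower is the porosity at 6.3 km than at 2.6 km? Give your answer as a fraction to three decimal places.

0.102

φ(2.6) = 0.49·e^(−0.55×2.6) = 0.1173
φ(6.3) = 0.49·e^(−0.55×6.3) = 0.0153
Δφ = 0.1173 − 0.0153 = 0.1019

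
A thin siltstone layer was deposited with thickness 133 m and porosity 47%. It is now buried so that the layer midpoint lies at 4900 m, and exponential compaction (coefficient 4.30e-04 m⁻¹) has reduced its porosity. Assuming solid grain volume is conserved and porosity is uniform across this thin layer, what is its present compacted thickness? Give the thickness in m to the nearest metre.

Working in km (1 km = 1000 m; c in km⁻¹ = c in m⁻¹ × 1000):
Porosity at 4.9 km: φ = 0.47·exp(−0.43×4.9) = 0.0572
Solid-volume conservation: h(1−φ) = h₀(1−φ₀) ⇒ h = h₀·(1−φ₀)/(1−φ)
h = 0.133 × (1 − 0.47)/(1 − 0.0572) = 0.133 × 0.5621 = 0.0748 km

75 m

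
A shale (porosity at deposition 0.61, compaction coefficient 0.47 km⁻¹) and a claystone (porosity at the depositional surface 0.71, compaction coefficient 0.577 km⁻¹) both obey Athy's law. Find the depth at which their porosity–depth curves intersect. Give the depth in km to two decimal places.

Set phi₀ₐ e^(−kₐd) = phi₀ᵦ e^(−kᵦd) ⇒ ln(phi₀ₐ/phi₀ᵦ) = (kₐ − kᵦ)·d
d = ln(0.61/0.71) / (0.47 − 0.577) = -0.1518 / -0.107 = 1.419 km

1.42 km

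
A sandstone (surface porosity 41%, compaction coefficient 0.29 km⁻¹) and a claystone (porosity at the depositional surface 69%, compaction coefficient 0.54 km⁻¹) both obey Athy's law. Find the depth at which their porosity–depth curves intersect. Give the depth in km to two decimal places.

2.08 km

Set n₀ₐ e^(−βₐZ) = n₀ᵦ e^(−βᵦZ) ⇒ ln(n₀ₐ/n₀ᵦ) = (βₐ − βᵦ)·Z
Z = ln(0.41/0.69) / (0.29 − 0.54) = -0.5205 / -0.25 = 2.082 km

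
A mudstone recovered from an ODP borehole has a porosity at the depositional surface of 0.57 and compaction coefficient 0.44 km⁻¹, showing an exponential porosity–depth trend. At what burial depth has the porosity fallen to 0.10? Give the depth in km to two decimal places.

Invert Athy's law: Z = ln(n₀/n) / c
Z = ln(0.57/0.1) / 0.44 = ln(5.7) / 0.44 = 1.7405 / 0.44 = 3.956 km

3.96 km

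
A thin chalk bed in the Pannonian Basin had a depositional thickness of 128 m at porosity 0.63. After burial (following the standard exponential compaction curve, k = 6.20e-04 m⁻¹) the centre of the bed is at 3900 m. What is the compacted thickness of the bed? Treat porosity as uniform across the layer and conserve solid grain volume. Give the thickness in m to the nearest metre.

50 m

Working in km (1 km = 1000 m; k in km⁻¹ = k in m⁻¹ × 1000):
Porosity at 3.9 km: φ = 0.63·exp(−0.62×3.9) = 0.0561
Solid-volume conservation: h(1−φ) = h₀(1−φ₀) ⇒ h = h₀·(1−φ₀)/(1−φ)
h = 0.128 × (1 − 0.63)/(1 − 0.0561) = 0.128 × 0.3920 = 0.0502 km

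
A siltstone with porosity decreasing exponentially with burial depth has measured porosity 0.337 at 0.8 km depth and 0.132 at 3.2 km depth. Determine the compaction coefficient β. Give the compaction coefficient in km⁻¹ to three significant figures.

0.391 km⁻¹

Athy: φ(Z) = φ₀ e^(−βZ) ⇒ φ₁/φ₂ = e^{β(Z₂−Z₁)} ⇒ β = ln(φ₁/φ₂)/(Z₂−Z₁)
β = ln(0.337/0.132) / (3.2 − 0.8) = ln(2.553) / 2.4 = 0.9373 / 2.4 = 0.3905 km⁻¹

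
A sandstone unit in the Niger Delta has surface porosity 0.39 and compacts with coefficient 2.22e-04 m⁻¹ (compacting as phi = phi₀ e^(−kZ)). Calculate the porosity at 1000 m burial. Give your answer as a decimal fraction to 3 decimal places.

Working in km (1 km = 1000 m; k in km⁻¹ = k in m⁻¹ × 1000):
phi = phi₀·exp(−k·Z) = 0.39 × exp(−0.222 × 1) = 0.39 × exp(−0.222)
  = 0.39 × 0.8009 = 0.3124

0.312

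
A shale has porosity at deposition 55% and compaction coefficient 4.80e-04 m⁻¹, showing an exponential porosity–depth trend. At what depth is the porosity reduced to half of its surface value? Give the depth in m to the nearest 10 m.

1440 m

Working in km (1 km = 1000 m; c in km⁻¹ = c in m⁻¹ × 1000):
φ/φ₀ = 1/2 ⇒ exp(−c·d) = 1/2 ⇒ d = ln(2) / c
d = 0.6931 / 0.48 = 1.444 km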